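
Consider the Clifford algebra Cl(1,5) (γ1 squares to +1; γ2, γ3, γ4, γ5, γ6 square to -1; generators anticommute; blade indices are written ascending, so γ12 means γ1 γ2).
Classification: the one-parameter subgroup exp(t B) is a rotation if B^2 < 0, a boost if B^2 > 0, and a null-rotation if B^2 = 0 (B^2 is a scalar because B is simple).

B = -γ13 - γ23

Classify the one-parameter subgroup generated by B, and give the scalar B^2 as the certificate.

B^2 term by term: the squares give (-1)^2*(γ13)^2 + (-1)^2*(γ23)^2 = 1*(+1) + 1*(-1) = 0 (each basis 2-blade squares to minus the product of its generators' squares); cross terms between blades sharing an index anticommute and cancel. So B^2 = 0.
Answer: null-rotation, certificate B^2 = 0. Certificate logic: 0 is a conjugation-invariant scalar, so its sign fixes rotation versus boost versus null-rotation outright.


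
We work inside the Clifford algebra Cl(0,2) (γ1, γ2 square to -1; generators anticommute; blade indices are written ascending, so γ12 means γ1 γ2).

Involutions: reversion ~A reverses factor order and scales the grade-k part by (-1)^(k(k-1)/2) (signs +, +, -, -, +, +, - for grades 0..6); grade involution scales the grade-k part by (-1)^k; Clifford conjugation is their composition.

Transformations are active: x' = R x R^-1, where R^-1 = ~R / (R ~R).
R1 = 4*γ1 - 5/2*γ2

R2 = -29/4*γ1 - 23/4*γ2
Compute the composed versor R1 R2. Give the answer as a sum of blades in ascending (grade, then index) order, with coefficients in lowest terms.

Distribute over the terms of R1 (each basis-blade product reordered to ascending indices, repeated generators contracted through their squares):
(4*γ1) R2 = 29 - 23*γ12
(-5/2*γ2) R2 = -115/8 - 145/8*γ12
Summing the partial products and collecting blades:
Answer: 117/8 - 329/8*γ12


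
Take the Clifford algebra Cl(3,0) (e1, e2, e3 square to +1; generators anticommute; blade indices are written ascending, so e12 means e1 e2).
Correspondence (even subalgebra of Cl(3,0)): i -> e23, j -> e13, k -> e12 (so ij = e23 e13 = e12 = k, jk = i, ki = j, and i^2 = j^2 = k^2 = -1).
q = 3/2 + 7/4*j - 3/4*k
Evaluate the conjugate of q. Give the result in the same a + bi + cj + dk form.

In blades: q = 3/2 - 3/4*e12 + 7/4*e13.
Quaternion conjugation is reversion on the even subalgebra: the scalar is fixed and every grade-2 blade flips sign, giving 3/2 + 3/4*e12 - 7/4*e13; translating back:
Answer: 3/2 - 7/4*j + 3/4*k


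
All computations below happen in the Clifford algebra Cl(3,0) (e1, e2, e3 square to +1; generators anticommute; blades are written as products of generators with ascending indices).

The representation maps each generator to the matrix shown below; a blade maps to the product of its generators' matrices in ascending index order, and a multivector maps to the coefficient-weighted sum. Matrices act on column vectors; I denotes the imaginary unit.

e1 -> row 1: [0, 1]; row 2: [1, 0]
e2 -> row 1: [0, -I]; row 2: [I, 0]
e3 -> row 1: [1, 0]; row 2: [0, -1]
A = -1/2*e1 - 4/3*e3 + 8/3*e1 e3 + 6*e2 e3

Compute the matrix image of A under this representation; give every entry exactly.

Bivector images (products of the table entries): rho(e1 e3) = rho(e1)rho(e3) = row 1: [0, -1]; row 2: [1, 0]; rho(e2 e3) = rho(e2)rho(e3) = row 1: [0, I]; row 2: [I, 0].
M = (-1/2)*rho(e1) + (-4/3)*rho(e3) + (8/3)*rho(e1 e3) + (6)*rho(e2 e3), summed entrywise:
Answer: row 1: [-4/3, -19/6 + 6*I]; row 2: [13/6 + 6*I, 4/3]


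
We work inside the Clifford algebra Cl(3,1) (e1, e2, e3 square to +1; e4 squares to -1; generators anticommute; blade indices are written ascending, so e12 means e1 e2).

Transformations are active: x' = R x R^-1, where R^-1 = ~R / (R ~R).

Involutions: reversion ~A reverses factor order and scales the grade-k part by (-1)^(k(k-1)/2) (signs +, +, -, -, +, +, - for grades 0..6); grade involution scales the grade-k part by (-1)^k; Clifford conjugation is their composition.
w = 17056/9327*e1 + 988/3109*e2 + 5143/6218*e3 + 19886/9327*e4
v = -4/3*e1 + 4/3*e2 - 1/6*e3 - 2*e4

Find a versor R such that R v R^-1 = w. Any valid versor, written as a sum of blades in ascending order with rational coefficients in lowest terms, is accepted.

The midline construction: v and w both square to -5/12, so reflecting in their sum 1540/3109*e1 + 15400/9327*e2 + 6160/9327*e3 + 1232/9327*e4 exchanges them.
Answer: 1540/3109*e1 + 15400/9327*e2 + 6160/9327*e3 + 1232/9327*e4


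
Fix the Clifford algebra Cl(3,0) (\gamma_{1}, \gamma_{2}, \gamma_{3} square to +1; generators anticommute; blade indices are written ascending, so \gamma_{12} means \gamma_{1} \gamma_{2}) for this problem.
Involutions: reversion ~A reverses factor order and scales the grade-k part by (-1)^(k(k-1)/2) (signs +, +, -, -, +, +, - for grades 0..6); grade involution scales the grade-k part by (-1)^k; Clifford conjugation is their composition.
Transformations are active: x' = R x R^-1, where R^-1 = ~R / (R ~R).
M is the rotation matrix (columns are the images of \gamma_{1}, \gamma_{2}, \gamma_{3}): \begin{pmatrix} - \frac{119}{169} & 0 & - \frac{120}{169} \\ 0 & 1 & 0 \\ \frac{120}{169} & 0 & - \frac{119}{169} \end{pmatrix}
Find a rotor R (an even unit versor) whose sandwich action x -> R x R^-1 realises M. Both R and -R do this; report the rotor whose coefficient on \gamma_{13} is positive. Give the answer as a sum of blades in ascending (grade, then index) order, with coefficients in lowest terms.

Method: write R = a + b12*\gamma_{12} + b13*\gamma_{13} + b23*\gamma_{23} with a^2 + b12^2 + b13^2 + b23^2 = 1 (so R^-1 = ~R). Expanding the columns R e_j ~R gives tr M = 4a^2 - 1 and, from the antisymmetric part, M21 - M12 = -4a*b12, M13 - M31 = 4a*b13, M32 - M23 = -4a*b23.
Here tr M = -\frac{69}{169}, so a^2 = (1 + tr M)/4 = \frac{25}{169} and a = ±\frac{5}{13}. Taking a = \frac{5}{13}: M21 - M12 = 0, M13 - M31 = -\frac{240}{169}, M32 - M23 = 0, giving b12 = 0, b13 = -\frac{12}{13}, b23 = 0, i.e. R = \frac{5}{13} - \frac{12}{13} \gamma_{13}.
Its \gamma_{13} coefficient is negative, so report the other preimage -R.
Answer: -\frac{5}{13} + \frac{12}{13} \gamma_{13}. Why the constraint matters: R and -R act identically through the sandwich — M has trace -\frac{69}{169} either way — so only the sign condition on \gamma_{13} picks one of the two preimages.


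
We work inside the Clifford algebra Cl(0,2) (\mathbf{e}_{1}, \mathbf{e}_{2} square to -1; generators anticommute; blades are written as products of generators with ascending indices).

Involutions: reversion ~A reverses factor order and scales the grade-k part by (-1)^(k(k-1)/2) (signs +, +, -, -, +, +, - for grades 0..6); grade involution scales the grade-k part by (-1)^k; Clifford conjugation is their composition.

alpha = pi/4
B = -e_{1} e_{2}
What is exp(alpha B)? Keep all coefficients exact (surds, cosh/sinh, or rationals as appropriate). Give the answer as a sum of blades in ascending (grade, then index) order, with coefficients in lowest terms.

B^2 = (-1)^2*(e_{1} e_{2})^2 = 1*(-1) = -1 (a basis 2-blade squares to minus the product of its generators' squares).
B^2 = -1 — since the square is negative, the closed form is circular: l = 1, alpha*l = \frac{\pi}{4}, so exp(alpha B) = cos(\frac{\pi}{4}) + (sin(\frac{\pi}{4})/1)*B = \frac{\sqrt{2}}{2} + (\frac{\sqrt{2}}{2})*B.
Answer: \frac{\sqrt{2}}{2} - \frac{\sqrt{2}}{2} e_{1} e_{2}


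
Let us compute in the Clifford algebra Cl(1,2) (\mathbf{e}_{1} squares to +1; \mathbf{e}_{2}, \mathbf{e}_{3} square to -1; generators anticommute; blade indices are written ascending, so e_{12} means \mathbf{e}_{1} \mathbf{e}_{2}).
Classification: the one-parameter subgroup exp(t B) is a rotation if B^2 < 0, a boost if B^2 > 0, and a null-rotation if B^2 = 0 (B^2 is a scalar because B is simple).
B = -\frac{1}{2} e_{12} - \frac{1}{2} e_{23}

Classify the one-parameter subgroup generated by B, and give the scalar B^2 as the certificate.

B^2 term by term: the squares give (-\frac{1}{2})^2*(e_{12})^2 + (-\frac{1}{2})^2*(e_{23})^2 = \frac{1}{4}*(+1) + \frac{1}{4}*(-1) = 0 (each basis 2-blade squares to minus the product of its generators' squares); cross terms between blades sharing an index anticommute and cancel. So B^2 = 0.
Answer: null-rotation, certificate B^2 = 0. Why this suffices: the scalar 0 survives any versor conjugation, so its sign alone determines the class however B is presented.


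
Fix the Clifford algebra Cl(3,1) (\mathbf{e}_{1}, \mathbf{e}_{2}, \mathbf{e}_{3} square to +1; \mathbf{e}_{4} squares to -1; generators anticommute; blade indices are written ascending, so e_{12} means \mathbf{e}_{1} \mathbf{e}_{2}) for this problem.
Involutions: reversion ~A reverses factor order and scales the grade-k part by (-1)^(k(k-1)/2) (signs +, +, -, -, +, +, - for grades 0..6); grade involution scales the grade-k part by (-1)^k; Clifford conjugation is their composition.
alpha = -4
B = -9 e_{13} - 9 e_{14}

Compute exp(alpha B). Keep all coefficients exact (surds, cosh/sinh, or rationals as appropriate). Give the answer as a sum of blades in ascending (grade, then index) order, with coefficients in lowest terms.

B^2 term by term: the squares give (-9)^2*(e_{13})^2 + (-9)^2*(e_{14})^2 = 81*(-1) + 81*(+1) = 0 (each basis 2-blade squares to minus the product of its generators' squares); cross terms between blades sharing an index anticommute and cancel. So B^2 = 0.
B^2 = 0, and the exponential is exactly linear here: exp(alpha B) = 1 + alpha B (parabolic case).
Answer: 1 + 36 e_{13} + 36 e_{14}


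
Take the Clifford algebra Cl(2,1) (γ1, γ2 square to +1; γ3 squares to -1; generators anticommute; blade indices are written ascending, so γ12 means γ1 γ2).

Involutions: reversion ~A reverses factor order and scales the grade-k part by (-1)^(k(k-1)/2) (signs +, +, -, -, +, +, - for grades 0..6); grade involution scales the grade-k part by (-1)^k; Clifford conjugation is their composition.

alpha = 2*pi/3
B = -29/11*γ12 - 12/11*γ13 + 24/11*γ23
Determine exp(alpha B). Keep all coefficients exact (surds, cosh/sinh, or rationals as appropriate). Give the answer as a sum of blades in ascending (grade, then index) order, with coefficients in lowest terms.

B^2 term by term: the squares give (-29/11)^2*(γ12)^2 + (-12/11)^2*(γ13)^2 + (24/11)^2*(γ23)^2 = 841/121*(-1) + 144/121*(+1) + 576/121*(+1) = -1 (each basis 2-blade squares to minus the product of its generators' squares); cross terms between blades sharing an index anticommute and cancel. So B^2 = -1.
B^2 = -1 — a negative square means the series sums to a rotation: l = 1, alpha*l = 2*pi/3, so exp(alpha B) = cos(2*pi/3) + (sin(2*pi/3)/1)*B = -1/2 + (sqrt(3)/2)*B.
Answer: -1/2 - 29*sqrt(3)/22*γ12 - 6*sqrt(3)/11*γ13 + 12*sqrt(3)/11*γ23


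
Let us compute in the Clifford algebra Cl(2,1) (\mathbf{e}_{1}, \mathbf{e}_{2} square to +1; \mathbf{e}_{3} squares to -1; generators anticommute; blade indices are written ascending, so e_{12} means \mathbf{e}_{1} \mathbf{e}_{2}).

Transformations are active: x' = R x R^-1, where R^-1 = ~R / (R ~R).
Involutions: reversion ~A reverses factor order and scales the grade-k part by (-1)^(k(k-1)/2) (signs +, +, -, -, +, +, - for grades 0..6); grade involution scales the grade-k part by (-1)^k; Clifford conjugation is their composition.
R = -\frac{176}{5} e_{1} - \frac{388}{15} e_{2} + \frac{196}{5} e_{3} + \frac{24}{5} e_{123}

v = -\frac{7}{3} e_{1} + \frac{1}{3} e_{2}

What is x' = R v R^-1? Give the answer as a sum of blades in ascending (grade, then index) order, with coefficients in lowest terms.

~R = -\frac{176}{5} e_{1} - \frac{388}{15} e_{2} + \frac{196}{5} e_{3} - \frac{24}{5} e_{123}, and R ~R = \frac{3136}{9}, so R^-1 = ~R / (\frac{3136}{9}).
R v = \frac{3308}{45} - \frac{3244}{45} e_{12} + \frac{1348}{15} e_{13} - \frac{364}{15} e_{23}
Answer: -\frac{1742}{147} e_{1} - \frac{64471}{7350} e_{2} + \frac{35657}{2450} e_{3}


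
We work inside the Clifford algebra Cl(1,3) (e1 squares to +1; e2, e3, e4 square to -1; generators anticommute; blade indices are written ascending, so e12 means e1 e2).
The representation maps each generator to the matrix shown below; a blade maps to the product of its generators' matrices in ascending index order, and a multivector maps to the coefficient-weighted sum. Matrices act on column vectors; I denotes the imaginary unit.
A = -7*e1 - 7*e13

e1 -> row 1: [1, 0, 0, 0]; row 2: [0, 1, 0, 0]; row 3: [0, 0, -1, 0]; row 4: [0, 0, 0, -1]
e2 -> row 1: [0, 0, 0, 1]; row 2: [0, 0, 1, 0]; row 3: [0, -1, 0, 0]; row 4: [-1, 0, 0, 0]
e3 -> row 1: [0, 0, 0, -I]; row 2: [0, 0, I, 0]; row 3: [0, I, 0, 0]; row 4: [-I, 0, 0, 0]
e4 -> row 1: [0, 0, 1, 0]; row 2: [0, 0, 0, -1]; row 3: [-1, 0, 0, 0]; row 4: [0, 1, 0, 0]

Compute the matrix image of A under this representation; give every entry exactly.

Bivector images (products of the table entries): rho(e13) = rho(e1)rho(e3) = row 1: [0, 0, 0, -I]; row 2: [0, 0, I, 0]; row 3: [0, -I, 0, 0]; row 4: [I, 0, 0, 0].
M = (-7)*rho(e1) + (-7)*rho(e13), summed entrywise:
Answer: row 1: [-7, 0, 0, 7*I]; row 2: [0, -7, -7*I, 0]; row 3: [0, 7*I, 7, 0]; row 4: [-7*I, 0, 0, 7]


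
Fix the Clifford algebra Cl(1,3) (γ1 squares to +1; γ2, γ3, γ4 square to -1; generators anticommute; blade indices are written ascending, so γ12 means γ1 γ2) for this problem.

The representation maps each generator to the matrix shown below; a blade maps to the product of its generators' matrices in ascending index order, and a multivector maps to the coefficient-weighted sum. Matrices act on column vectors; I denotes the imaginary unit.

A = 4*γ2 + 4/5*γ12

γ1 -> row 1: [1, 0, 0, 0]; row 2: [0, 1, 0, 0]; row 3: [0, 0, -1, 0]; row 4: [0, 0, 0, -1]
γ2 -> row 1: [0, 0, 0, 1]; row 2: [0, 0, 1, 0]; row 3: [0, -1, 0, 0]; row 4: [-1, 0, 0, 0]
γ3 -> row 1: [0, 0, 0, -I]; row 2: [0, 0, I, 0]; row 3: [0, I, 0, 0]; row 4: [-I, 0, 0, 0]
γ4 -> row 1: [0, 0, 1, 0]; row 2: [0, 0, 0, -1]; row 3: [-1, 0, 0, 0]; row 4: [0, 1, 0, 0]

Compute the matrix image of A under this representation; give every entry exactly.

Bivector images (products of the table entries): rho(γ12) = rho(γ1)rho(γ2) = row 1: [0, 0, 0, 1]; row 2: [0, 0, 1, 0]; row 3: [0, 1, 0, 0]; row 4: [1, 0, 0, 0].
M = (4)*rho(γ2) + (4/5)*rho(γ12), summed entrywise:
Answer: row 1: [0, 0, 0, 24/5]; row 2: [0, 0, 24/5, 0]; row 3: [0, -16/5, 0, 0]; row 4: [-16/5, 0, 0, 0]


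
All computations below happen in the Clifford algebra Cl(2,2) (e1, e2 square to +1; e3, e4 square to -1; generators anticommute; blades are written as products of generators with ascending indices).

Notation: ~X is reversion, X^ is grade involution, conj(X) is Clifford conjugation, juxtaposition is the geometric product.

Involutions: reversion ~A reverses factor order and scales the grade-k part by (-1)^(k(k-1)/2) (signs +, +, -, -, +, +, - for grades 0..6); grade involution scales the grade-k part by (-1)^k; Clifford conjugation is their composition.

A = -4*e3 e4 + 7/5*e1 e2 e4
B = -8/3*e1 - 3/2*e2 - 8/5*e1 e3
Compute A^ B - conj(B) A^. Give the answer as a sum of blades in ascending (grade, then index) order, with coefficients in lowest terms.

first term: 43/10*e1 e4 + 56/15*e2 e4 + 32/3*e1 e3 e4 + 94/25*e2 e3 e4
second term: 17/2*e1 e4 - 56/15*e2 e4 - 32/3*e1 e3 e4 - 206/25*e2 e3 e4
Answer: -21/5*e1 e4 + 112/15*e2 e4 + 64/3*e1 e3 e4 + 12*e2 e3 e4


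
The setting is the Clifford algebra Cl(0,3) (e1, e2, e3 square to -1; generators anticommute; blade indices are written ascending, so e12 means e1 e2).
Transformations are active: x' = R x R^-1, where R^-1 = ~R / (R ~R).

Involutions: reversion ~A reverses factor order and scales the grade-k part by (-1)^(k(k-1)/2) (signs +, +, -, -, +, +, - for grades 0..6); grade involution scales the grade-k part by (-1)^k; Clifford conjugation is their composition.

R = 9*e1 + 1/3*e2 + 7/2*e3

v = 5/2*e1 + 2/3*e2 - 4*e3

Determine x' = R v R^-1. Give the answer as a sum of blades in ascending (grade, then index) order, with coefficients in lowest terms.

~R = 9*e1 + 1/3*e2 + 7/2*e3, and R ~R = -3361/36, so R^-1 = ~R / (-3361/36).
R v = -157/18 + 31/6*e12 - 179/4*e13 - 11/3*e23
Answer: -5501/6722*e1 - 6094/10083*e2 + 15642/3361*e3


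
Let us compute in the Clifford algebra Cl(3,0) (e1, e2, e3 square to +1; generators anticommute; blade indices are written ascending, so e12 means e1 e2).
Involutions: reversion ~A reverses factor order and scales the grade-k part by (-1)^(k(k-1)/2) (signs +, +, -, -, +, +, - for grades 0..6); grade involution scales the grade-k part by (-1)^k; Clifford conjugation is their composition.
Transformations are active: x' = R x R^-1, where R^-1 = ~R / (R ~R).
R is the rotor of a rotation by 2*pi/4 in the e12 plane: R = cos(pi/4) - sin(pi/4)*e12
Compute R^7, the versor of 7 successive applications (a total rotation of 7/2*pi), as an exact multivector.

Because a rotor carries half the rotation angle, composing 7 copies of this e12-plane rotor multiplies the phase: 7*(pi/4) = 7*pi/4, hence R^7 = cos(7*pi/4) - sin(7*pi/4)*e12.
cos(7*pi/4) = sqrt(2)/2 and sin(7*pi/4) = -sqrt(2)/2, so R^7 = sqrt(2)/2 + sqrt(2)/2*e12. The net rotation is 3/2*pi (after discarding 1 full turn, each of which contributes a factor -1 to the rotor); the rotor keeps the half-angle phase exactly.
Answer: sqrt(2)/2 + sqrt(2)/2*e12


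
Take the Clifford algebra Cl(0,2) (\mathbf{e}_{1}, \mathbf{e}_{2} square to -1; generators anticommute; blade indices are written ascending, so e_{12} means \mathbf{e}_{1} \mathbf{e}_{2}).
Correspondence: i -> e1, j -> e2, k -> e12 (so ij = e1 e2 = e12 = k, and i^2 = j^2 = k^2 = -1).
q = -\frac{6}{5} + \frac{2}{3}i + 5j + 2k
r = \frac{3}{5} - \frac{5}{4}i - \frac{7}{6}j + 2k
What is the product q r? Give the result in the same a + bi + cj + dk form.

In blades: q = -\frac{6}{5} + \frac{2}{3} e_{1} + 5 e_{2} + 2 e_{12}, r = \frac{3}{5} - \frac{5}{4} e_{1} - \frac{7}{6} e_{2} + 2 e_{12}.
Distribute q over r term by term (generator squares from the signature, products reordered to ascending indices): (-\frac{6}{5})*r = -\frac{18}{25} + \frac{3}{2} e_{1} + \frac{7}{5} e_{2} - \frac{12}{5} e_{12}; (\frac{2}{3} e_{1})*r = \frac{5}{6} + \frac{2}{5} e_{1} - \frac{4}{3} e_{2} - \frac{7}{9} e_{12}; (5 e_{2})*r = \frac{35}{6} + 10 e_{1} + 3 e_{2} + \frac{25}{4} e_{12}; (2 e_{12})*r = -4 + \frac{7}{3} e_{1} - \frac{5}{2} e_{2} + \frac{6}{5} e_{12}.
Sum: \frac{146}{75} + \frac{427}{30} e_{1} + \frac{17}{30} e_{2} + \frac{769}{180} e_{12}; translating back through the correspondence:
Answer: \frac{146}{75} + \frac{427}{30}i + \frac{17}{30}j + \frac{769}{180}k


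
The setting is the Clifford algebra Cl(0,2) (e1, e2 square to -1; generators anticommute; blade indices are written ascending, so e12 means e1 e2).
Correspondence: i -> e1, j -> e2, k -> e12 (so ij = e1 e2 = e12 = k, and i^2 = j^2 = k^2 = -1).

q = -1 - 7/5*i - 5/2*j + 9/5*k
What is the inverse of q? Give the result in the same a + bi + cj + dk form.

In blades: q = -1 - 7/5*e1 - 5/2*e2 + 9/5*e12.
With qbar = -1 + 7/5*e1 + 5/2*e2 - 9/5*e12 (scalar fixed, mapped units negated), q qbar = 249/20 (the sum of squared coefficients), so q^-1 = qbar / (249/20) = -20/249 + 28/249*e1 + 50/249*e2 - 12/83*e12; translating back:
Answer: -20/249 + 28/249*i + 50/249*j - 12/83*k


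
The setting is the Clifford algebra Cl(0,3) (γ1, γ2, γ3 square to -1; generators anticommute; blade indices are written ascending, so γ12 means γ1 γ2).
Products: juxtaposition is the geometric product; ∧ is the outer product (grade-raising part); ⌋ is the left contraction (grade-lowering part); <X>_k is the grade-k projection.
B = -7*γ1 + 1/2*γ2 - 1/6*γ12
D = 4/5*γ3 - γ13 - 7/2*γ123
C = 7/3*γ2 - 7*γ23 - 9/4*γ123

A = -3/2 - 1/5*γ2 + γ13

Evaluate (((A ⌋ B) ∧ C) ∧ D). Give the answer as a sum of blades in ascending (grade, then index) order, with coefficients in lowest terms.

step 1: 1/10 + 158/15*γ1 - 3/4*γ2 + 1/4*γ12
step 2: 7/30*γ2 + 1106/45*γ12 - 7/10*γ23 - 1775/24*γ123
step 3: 14/75*γ23 + 8953/450*γ123
Answer: 14/75*γ23 + 8953/450*γ123


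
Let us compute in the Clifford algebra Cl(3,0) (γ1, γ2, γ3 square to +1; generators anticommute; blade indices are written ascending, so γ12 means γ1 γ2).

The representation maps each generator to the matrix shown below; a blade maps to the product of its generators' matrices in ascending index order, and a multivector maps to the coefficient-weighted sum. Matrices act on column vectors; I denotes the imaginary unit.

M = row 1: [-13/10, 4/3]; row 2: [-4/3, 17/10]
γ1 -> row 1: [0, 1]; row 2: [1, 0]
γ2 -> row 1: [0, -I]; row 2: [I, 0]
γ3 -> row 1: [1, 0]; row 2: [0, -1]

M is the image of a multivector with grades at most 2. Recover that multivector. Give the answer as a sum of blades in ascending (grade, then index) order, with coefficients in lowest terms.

Method: 1, rho(γ1), rho(γ2), rho(γ3) form a trace-orthogonal basis of the 2x2 complex matrices (tr(X Y) = 2 if X = Y, else 0), so M = m0*1 + m1*rho(γ1) + m2*rho(γ2) + m3*rho(γ3) with m0 = tr(M)/2 = 1/5, m1 = tr(M rho(γ1))/2 = 0, m2 = tr(M rho(γ2))/2 = 4*I/3, m3 = tr(M rho(γ3))/2 = -3/2.
Multiplying table entries, the bivector images are rho(γ12) = I*rho(γ3), rho(γ13) = -I*rho(γ2), rho(γ23) = I*rho(γ1); with real blade coefficients the real parts of m0..m3 are the coefficients of 1, γ1, γ2, γ3 and the imaginary parts give the bivectors (γ23: Im m1, γ13: -Im m2, γ12: Im m3).
Answer: 1/5 - 3/2*γ3 - 4/3*γ13


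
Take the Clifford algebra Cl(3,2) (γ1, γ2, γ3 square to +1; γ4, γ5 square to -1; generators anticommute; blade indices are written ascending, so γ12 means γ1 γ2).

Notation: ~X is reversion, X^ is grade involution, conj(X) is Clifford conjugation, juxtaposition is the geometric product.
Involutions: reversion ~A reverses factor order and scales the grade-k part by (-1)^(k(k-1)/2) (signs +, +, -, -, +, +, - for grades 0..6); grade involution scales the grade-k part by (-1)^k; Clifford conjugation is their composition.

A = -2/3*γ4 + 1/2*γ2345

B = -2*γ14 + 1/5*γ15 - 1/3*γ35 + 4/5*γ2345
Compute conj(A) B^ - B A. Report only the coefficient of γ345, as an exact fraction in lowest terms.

first term: 2/5 - 4/3*γ1 + 1/6*γ24 - 2/15*γ145 - 8/15*γ235 + 2/9*γ345 - 1/10*γ1234 - γ1235
second term: 2/5 - 4/3*γ1 + 1/6*γ24 + 2/15*γ145 - 8/15*γ235 - 2/9*γ345 + 1/10*γ1234 + γ1235
Answer: 4/9


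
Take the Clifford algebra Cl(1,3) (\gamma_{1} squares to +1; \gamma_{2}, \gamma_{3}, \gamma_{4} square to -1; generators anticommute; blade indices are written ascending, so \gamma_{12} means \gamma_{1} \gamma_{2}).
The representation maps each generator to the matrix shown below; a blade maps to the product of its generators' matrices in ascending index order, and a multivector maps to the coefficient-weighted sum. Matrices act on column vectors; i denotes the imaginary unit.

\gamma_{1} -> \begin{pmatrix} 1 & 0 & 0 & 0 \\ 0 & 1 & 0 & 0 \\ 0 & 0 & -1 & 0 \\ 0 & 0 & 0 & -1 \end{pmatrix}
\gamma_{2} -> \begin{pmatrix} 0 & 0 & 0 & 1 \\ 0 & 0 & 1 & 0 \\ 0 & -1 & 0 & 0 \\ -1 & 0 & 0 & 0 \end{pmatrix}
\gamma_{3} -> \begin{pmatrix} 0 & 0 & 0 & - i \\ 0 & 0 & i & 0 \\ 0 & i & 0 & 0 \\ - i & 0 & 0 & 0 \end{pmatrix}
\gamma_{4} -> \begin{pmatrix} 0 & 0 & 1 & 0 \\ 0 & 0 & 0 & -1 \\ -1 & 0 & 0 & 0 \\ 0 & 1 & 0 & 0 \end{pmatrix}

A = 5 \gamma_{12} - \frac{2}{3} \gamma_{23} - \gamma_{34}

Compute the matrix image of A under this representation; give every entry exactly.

Bivector images (products of the table entries): rho(\gamma_{12}) = rho(\gamma_{1})rho(\gamma_{2}) = \begin{pmatrix} 0 & 0 & 0 & 1 \\ 0 & 0 & 1 & 0 \\ 0 & 1 & 0 & 0 \\ 1 & 0 & 0 & 0 \end{pmatrix}; rho(\gamma_{23}) = rho(\gamma_{2})rho(\gamma_{3}) = \begin{pmatrix} - i & 0 & 0 & 0 \\ 0 & i & 0 & 0 \\ 0 & 0 & - i & 0 \\ 0 & 0 & 0 & i \end{pmatrix}; rho(\gamma_{34}) = rho(\gamma_{3})rho(\gamma_{4}) = \begin{pmatrix} 0 & - i & 0 & 0 \\ - i & 0 & 0 & 0 \\ 0 & 0 & 0 & - i \\ 0 & 0 & - i & 0 \end{pmatrix}.
M = (5)*rho(\gamma_{12}) + (-\frac{2}{3})*rho(\gamma_{23}) + (-1)*rho(\gamma_{34}), summed entrywise:
Answer: \begin{pmatrix} \frac{2 i}{3} & i & 0 & 5 \\ i & - \frac{2 i}{3} & 5 & 0 \\ 0 & 5 & \frac{2 i}{3} & i \\ 5 & 0 & i & - \frac{2 i}{3} \end{pmatrix}


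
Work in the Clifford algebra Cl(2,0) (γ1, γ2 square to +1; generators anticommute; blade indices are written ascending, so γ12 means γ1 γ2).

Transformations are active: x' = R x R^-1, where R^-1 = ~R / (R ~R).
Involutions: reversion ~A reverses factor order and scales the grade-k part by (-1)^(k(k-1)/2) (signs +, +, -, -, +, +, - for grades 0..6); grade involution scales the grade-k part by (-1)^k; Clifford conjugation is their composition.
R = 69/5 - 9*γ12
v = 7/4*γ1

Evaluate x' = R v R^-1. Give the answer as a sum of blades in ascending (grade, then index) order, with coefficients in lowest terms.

~R = 69/5 + 9*γ12, and R ~R = 6786/25, so R^-1 = ~R / (6786/25).
R v = 483/20*γ1 + 63/4*γ2
Answer: 266/377*γ1 + 2415/1508*γ2


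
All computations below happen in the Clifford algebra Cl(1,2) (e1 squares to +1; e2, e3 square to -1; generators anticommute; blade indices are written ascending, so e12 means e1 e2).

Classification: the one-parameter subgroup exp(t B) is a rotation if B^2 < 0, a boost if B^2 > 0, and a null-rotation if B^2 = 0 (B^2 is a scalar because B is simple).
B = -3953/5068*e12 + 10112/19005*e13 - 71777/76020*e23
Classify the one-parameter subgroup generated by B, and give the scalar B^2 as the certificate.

B^2 term by term: the squares give (-3953/5068)^2*(e12)^2 + (10112/19005)^2*(e13)^2 + (-71777/76020)^2*(e23)^2 = 15626209/25684624*(+1) + 102252544/361190025*(+1) + 5151937729/5779040400*(-1) = 0 (each basis 2-blade squares to minus the product of its generators' squares); cross terms between blades sharing an index anticommute and cancel. So B^2 = 0.
Answer: null-rotation, certificate B^2 = 0. The scalar 0 is the complete invariant here: its sign names the subgroup type.


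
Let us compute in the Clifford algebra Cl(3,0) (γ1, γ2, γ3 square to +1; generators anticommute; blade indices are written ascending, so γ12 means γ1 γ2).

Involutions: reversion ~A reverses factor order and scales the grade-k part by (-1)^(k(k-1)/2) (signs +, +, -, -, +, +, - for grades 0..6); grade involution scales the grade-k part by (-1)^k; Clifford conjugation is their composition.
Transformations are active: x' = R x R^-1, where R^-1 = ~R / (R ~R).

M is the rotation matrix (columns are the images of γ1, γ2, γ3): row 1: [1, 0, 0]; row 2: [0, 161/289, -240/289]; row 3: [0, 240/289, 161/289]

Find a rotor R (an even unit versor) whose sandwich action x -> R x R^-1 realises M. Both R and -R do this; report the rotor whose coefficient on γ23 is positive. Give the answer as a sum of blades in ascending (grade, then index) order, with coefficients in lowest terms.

Method: write R = a + b12*γ12 + b13*γ13 + b23*γ23 with a^2 + b12^2 + b13^2 + b23^2 = 1 (so R^-1 = ~R). Expanding the columns R e_j ~R gives tr M = 4a^2 - 1 and, from the antisymmetric part, M21 - M12 = -4a*b12, M13 - M31 = 4a*b13, M32 - M23 = -4a*b23.
Here tr M = 611/289, so a^2 = (1 + tr M)/4 = 225/289 and a = ±15/17. Taking a = 15/17: M21 - M12 = 0, M13 - M31 = 0, M32 - M23 = 480/289, giving b12 = 0, b13 = 0, b23 = -8/17, i.e. R = 15/17 - 8/17*γ23.
Its γ23 coefficient is negative, so report the other preimage -R.
Answer: -15/17 + 8/17*γ23. Note: both R and -R realise this M (trace 611/289); the covering map identifies them, and the γ23-coefficient sign is the tie-breaker.


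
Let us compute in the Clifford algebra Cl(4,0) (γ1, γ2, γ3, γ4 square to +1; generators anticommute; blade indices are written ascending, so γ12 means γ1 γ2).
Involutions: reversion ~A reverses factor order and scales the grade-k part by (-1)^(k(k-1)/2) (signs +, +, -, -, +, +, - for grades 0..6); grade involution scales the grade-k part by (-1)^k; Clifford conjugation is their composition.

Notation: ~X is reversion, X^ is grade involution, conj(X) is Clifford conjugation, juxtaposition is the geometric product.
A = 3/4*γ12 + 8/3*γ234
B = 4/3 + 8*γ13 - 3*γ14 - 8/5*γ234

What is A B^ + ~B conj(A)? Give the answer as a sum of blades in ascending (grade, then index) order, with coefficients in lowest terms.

first term: -64/15 + γ12 - 6*γ23 + 9/4*γ24 + 8*γ123 + 64/3*γ124 + 6/5*γ134 + 32/9*γ234
second term: -64/15 - γ12 + 6*γ23 - 9/4*γ24 + 8*γ123 + 64/3*γ124 + 6/5*γ134 + 32/9*γ234
Answer: -128/15 + 16*γ123 + 128/3*γ124 + 12/5*γ134 + 64/9*γ234


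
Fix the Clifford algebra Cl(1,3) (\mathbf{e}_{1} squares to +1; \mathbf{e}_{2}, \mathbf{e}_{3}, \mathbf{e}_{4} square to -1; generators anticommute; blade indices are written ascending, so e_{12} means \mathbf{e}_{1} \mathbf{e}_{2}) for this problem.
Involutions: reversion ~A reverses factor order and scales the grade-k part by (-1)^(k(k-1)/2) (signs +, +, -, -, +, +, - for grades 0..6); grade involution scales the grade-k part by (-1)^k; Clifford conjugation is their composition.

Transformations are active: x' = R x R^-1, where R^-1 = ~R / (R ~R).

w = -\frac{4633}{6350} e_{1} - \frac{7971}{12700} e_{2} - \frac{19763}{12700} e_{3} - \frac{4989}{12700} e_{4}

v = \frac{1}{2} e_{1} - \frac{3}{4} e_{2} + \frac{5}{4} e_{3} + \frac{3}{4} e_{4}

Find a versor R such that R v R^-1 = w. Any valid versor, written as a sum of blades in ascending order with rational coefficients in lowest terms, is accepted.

Reasoning: v^2 = w^2 = -\frac{39}{16} since conjugation preserves the quadratic form; R = v + w = -\frac{729}{3175} e_{1} - \frac{4374}{3175} e_{2} - \frac{972}{3175} e_{3} + \frac{1134}{3175} e_{4} is then valid when invertible, keeping its own part and reversing (v - w)/2.
Answer: -\frac{729}{3175} e_{1} - \frac{4374}{3175} e_{2} - \frac{972}{3175} e_{3} + \frac{1134}{3175} e_{4}


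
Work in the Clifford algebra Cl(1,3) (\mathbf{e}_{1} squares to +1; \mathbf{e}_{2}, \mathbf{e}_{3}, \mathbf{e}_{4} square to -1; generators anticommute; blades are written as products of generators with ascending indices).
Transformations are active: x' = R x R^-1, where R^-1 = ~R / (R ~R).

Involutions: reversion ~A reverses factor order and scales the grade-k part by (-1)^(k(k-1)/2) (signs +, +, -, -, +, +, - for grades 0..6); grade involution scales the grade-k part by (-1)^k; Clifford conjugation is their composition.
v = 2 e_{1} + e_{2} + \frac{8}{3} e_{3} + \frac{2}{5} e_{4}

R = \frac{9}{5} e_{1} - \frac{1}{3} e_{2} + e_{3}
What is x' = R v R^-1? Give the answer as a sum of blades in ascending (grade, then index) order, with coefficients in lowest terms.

~R = \frac{9}{5} e_{1} - \frac{1}{3} e_{2} + e_{3}, and R ~R = \frac{479}{225}, so R^-1 = ~R / (\frac{479}{225}).
R v = \frac{19}{15} + \frac{37}{15} e_{1} e_{2} + \frac{14}{5} e_{1} e_{3} + \frac{18}{25} e_{1} e_{4} - \frac{17}{9} e_{2} e_{3} - \frac{2}{15} e_{2} e_{4} + \frac{2}{5} e_{3} e_{4}
Answer: \frac{68}{479} e_{1} - \frac{669}{479} e_{2} - \frac{2122}{1437} e_{3} - \frac{2}{5} e_{4}


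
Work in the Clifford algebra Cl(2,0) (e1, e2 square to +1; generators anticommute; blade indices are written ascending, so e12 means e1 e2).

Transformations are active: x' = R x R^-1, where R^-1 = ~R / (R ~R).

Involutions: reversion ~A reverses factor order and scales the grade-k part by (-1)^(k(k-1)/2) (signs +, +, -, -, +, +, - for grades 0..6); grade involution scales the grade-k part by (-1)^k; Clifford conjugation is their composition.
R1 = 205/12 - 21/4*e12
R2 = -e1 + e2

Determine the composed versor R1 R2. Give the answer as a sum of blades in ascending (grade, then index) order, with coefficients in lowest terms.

Distribute over the terms of R1 (each basis-blade product reordered to ascending indices, repeated generators contracted through their squares):
(205/12) R2 = -205/12*e1 + 205/12*e2
(-21/4*e12) R2 = -21/4*e1 - 21/4*e2
Summing the partial products and collecting blades:
Answer: -67/3*e1 + 71/6*e2


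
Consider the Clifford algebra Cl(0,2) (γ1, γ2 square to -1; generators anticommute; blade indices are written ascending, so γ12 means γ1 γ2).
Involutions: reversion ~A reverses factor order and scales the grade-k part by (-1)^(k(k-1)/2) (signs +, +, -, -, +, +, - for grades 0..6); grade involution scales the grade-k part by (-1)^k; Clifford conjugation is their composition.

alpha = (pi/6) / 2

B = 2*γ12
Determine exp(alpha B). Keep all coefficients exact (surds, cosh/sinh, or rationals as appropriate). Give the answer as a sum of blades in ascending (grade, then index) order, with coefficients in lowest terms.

B^2 = (2)^2*(γ12)^2 = 4*(-1) = -4 (a basis 2-blade squares to minus the product of its generators' squares).
B^2 = -4 — circular case — the even/odd split gives cos and sin: l = 2, alpha*l = pi/6, so exp(alpha B) = cos(pi/6) + (sin(pi/6)/2)*B = sqrt(3)/2 + (1/4)*B.
Answer: sqrt(3)/2 + 1/2*γ12


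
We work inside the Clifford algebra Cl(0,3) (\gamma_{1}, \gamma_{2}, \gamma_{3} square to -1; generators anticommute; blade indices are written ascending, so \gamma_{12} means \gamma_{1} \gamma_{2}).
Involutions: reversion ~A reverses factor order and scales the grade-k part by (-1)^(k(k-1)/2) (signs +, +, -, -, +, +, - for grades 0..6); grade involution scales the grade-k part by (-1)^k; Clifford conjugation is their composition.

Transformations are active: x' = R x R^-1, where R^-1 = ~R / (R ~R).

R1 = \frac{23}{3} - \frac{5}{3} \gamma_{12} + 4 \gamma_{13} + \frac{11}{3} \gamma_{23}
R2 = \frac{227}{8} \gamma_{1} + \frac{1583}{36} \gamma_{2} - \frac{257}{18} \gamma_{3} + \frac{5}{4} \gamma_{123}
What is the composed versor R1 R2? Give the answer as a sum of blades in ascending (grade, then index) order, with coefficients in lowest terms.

Distribute over the terms of R1 (each basis-blade product reordered to ascending indices, repeated generators contracted through their squares):
(\frac{23}{3}) R2 = \frac{5221}{24} \gamma_{1} + \frac{36409}{108} \gamma_{2} - \frac{5911}{54} \gamma_{3} + \frac{115}{12} \gamma_{123}
(-\frac{5}{3} \gamma_{12}) R2 = \frac{7915}{108} \gamma_{1} - \frac{1135}{24} \gamma_{2} + \frac{25}{12} \gamma_{3} + \frac{1285}{54} \gamma_{123}
(4 \gamma_{13}) R2 = \frac{514}{9} \gamma_{1} + 5 \gamma_{2} + \frac{227}{2} \gamma_{3} - \frac{1583}{9} \gamma_{123}
(\frac{11}{3} \gamma_{23}) R2 = -\frac{55}{12} \gamma_{1} + \frac{2827}{54} \gamma_{2} + \frac{17413}{108} \gamma_{3} + \frac{2497}{24} \gamma_{123}
Summing the partial products and collecting blades:
Answer: \frac{74165}{216} \gamma_{1} + \frac{24997}{72} \gamma_{2} + \frac{9037}{54} \gamma_{3} - \frac{8309}{216} \gamma_{123}


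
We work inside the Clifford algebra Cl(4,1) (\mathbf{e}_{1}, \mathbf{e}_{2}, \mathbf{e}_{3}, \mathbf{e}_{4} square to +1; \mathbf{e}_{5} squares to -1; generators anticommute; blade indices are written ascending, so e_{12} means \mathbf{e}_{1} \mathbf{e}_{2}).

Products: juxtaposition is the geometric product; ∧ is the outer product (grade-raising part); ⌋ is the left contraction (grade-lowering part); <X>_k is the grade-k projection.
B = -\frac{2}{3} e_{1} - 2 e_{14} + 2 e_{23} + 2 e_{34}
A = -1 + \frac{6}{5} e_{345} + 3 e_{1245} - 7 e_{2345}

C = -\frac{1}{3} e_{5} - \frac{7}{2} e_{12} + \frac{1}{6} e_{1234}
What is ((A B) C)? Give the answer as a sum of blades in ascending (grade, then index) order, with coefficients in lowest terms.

step 1: \frac{2}{3} e_{1} - \frac{12}{5} e_{5} + 2 e_{14} - 2 e_{23} + 8 e_{25} - 2 e_{34} + 14 e_{45} - \frac{12}{5} e_{135} - \frac{2}{5} e_{245} - 20 e_{1235} + \frac{34}{5} e_{1345} + \frac{14}{3} e_{12345}
step 2: -\frac{4}{5} + \frac{1}{3} e_{2} + \frac{14}{3} e_{4} + \frac{7}{9} e_{5} + \frac{1}{3} e_{12} - \frac{39}{5} e_{13} + \frac{1}{3} e_{14} + \frac{250}{9} e_{15} - \frac{1}{3} e_{23} - \frac{107}{15} e_{24} - \frac{17}{15} e_{25} - 70 e_{35} + \frac{10}{3} e_{45} - \frac{20}{3} e_{123} + \frac{42}{5} e_{125} + \frac{34}{15} e_{134} - \frac{1}{15} e_{135} - \frac{31}{15} e_{145} + \frac{1}{9} e_{234} + \frac{136}{15} e_{235} - \frac{2}{5} e_{245} + 17 e_{345} + \frac{77}{9} e_{1234} - \frac{7}{3} e_{1235} - 49 e_{1245} - \frac{4}{3} e_{1345} - \frac{119}{5} e_{2345} - \frac{2}{5} e_{12345}
Answer: -\frac{4}{5} + \frac{1}{3} e_{2} + \frac{14}{3} e_{4} + \frac{7}{9} e_{5} + \frac{1}{3} e_{12} - \frac{39}{5} e_{13} + \frac{1}{3} e_{14} + \frac{250}{9} e_{15} - \frac{1}{3} e_{23} - \frac{107}{15} e_{24} - \frac{17}{15} e_{25} - 70 e_{35} + \frac{10}{3} e_{45} - \frac{20}{3} e_{123} + \frac{42}{5} e_{125} + \frac{34}{15} e_{134} - \frac{1}{15} e_{135} - \frac{31}{15} e_{145} + \frac{1}{9} e_{234} + \frac{136}{15} e_{235} - \frac{2}{5} e_{245} + 17 e_{345} + \frac{77}{9} e_{1234} - \frac{7}{3} e_{1235} - 49 e_{1245} - \frac{4}{3} e_{1345} - \frac{119}{5} e_{2345} - \frac{2}{5} e_{12345}


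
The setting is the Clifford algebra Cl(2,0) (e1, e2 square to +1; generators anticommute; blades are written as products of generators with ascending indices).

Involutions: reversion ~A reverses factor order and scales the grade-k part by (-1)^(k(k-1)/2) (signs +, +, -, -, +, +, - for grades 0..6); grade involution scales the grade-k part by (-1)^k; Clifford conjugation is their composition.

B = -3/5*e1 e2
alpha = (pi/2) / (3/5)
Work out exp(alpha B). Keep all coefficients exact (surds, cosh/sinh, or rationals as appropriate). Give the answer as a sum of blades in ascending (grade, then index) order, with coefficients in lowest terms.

B^2 = (-3/5)^2*(e1 e2)^2 = 9/25*(-1) = -9/25 (a basis 2-blade squares to minus the product of its generators' squares).
B^2 = -9/25 — B^2 < 0, so the exponential closes trigonometrically: l = 3/5, alpha*l = pi/2, so exp(alpha B) = cos(pi/2) + (sin(pi/2)/(3/5))*B = 0 + (5/3)*B.
Answer: -e1 e2


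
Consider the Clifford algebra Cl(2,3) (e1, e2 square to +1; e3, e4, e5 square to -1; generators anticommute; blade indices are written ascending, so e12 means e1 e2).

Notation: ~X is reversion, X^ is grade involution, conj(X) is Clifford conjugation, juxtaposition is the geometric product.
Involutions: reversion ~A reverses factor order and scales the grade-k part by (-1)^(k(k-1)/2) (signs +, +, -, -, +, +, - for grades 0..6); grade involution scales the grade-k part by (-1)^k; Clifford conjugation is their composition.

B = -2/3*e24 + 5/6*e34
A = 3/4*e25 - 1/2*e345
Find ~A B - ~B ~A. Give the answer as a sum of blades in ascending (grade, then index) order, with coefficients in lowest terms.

first term: -5/12*e5 + 1/2*e45 + 1/3*e235 - 5/8*e2345
second term: 5/12*e5 + 1/2*e45 + 1/3*e235 + 5/8*e2345
Answer: -5/6*e5 - 5/4*e2345


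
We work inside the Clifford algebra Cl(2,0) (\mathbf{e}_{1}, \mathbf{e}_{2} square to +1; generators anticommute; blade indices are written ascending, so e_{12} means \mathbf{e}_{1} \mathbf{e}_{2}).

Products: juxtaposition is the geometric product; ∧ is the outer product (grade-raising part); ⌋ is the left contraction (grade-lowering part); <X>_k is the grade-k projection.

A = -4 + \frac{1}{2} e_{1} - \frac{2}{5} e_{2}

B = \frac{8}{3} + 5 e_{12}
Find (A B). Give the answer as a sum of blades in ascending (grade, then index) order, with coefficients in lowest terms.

step 1: -\frac{32}{3} + \frac{10}{3} e_{1} + \frac{43}{30} e_{2} - 20 e_{12}
Answer: -\frac{32}{3} + \frac{10}{3} e_{1} + \frac{43}{30} e_{2} - 20 e_{12}


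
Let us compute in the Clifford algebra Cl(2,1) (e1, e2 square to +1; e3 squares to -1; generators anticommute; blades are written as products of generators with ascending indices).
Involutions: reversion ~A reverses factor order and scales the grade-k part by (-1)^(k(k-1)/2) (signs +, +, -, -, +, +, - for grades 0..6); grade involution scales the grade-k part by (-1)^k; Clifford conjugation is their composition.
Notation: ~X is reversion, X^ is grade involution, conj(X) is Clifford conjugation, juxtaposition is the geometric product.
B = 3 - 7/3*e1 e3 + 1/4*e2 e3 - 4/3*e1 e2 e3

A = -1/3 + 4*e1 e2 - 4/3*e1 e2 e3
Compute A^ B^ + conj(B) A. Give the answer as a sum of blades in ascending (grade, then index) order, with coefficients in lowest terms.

first term: 7/9 + 1/3*e1 + 28/9*e2 - 16/3*e3 + 12*e1 e2 + 16/9*e1 e3 + 37/4*e2 e3 + 32/9*e1 e2 e3
second term: 7/9 + 1/3*e1 + 28/9*e2 + 16/3*e3 + 12*e1 e2 + 2/9*e1 e3 + 113/12*e2 e3 - 32/9*e1 e2 e3
Answer: 14/9 + 2/3*e1 + 56/9*e2 + 24*e1 e2 + 2*e1 e3 + 56/3*e2 e3


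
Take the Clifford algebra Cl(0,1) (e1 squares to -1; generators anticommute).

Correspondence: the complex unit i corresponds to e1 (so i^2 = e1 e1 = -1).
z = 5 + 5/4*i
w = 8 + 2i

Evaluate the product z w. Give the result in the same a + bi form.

In blades: z = 5 + 5/4*e1, w = 8 + 2*e1.
Distribute z over w term by term (generator squares from the signature, products reordered to ascending indices): (5)*w = 40 + 10*e1; (5/4*e1)*w = -5/2 + 10*e1.
Sum: 75/2 + 20*e1; translating back through the correspondence:
Answer: 75/2 + 20i
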